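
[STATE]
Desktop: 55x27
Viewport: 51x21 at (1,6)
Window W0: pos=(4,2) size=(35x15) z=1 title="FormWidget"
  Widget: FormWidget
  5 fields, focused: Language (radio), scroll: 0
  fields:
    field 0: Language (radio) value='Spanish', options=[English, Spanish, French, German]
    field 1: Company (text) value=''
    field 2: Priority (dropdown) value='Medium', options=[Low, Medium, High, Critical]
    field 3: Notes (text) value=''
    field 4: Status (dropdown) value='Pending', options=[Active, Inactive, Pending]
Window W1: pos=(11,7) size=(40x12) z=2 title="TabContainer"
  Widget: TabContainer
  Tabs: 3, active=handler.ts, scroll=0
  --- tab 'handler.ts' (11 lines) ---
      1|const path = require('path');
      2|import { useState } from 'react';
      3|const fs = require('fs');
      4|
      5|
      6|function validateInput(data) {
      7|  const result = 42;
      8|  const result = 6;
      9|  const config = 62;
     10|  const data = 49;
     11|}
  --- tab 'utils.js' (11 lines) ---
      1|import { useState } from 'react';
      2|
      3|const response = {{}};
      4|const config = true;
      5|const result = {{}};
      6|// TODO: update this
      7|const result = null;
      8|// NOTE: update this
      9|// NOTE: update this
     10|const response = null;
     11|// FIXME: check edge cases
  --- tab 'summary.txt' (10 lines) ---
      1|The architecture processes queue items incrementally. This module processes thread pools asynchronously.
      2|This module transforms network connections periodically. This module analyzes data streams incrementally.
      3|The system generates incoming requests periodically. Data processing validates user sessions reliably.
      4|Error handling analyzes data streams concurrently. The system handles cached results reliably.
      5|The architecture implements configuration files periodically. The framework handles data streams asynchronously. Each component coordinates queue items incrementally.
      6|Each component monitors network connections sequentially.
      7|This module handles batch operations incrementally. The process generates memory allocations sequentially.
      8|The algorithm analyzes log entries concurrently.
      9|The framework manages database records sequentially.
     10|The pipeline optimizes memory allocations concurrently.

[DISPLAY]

   ┃  Company:    [                 ]┃             
   ┃  Prio┏━━━━━━━━━━━━━━━━━━━━━━━━━━━━━━━━━━━━━━┓ 
   ┃  Note┃ TabContainer                         ┃ 
   ┃  Stat┠──────────────────────────────────────┨ 
   ┃      ┃[handler.ts]│ utils.js │ summary.txt  ┃ 
   ┃      ┃──────────────────────────────────────┃ 
   ┃      ┃const path = require('path');         ┃ 
   ┃      ┃import { useState } from 'react';     ┃ 
   ┃      ┃const fs = require('fs');             ┃ 
   ┃      ┃                                      ┃ 
   ┗━━━━━━┃                                      ┃ 
          ┃function validateInput(data) {        ┃ 
          ┗━━━━━━━━━━━━━━━━━━━━━━━━━━━━━━━━━━━━━━┛ 
                                                   
                                                   
                                                   
                                                   
                                                   
                                                   
                                                   
                                                   


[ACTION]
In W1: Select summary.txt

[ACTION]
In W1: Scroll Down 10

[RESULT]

   ┃  Company:    [                 ]┃             
   ┃  Prio┏━━━━━━━━━━━━━━━━━━━━━━━━━━━━━━━━━━━━━━┓ 
   ┃  Note┃ TabContainer                         ┃ 
   ┃  Stat┠──────────────────────────────────────┨ 
   ┃      ┃ handler.ts │ utils.js │[summary.txt] ┃ 
   ┃      ┃──────────────────────────────────────┃ 
   ┃      ┃The pipeline optimizes memory allocati┃ 
   ┃      ┃                                      ┃ 
   ┃      ┃                                      ┃ 
   ┃      ┃                                      ┃ 
   ┗━━━━━━┃                                      ┃ 
          ┃                                      ┃ 
          ┗━━━━━━━━━━━━━━━━━━━━━━━━━━━━━━━━━━━━━━┛ 
                                                   
                                                   
                                                   
                                                   
                                                   
                                                   
                                                   
                                                   


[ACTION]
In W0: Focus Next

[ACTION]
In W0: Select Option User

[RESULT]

   ┃> Company:    [                 ]┃             
   ┃  Prio┏━━━━━━━━━━━━━━━━━━━━━━━━━━━━━━━━━━━━━━┓ 
   ┃  Note┃ TabContainer                         ┃ 
   ┃  Stat┠──────────────────────────────────────┨ 
   ┃      ┃ handler.ts │ utils.js │[summary.txt] ┃ 
   ┃      ┃──────────────────────────────────────┃ 
   ┃      ┃The pipeline optimizes memory allocati┃ 
   ┃      ┃                                      ┃ 
   ┃      ┃                                      ┃ 
   ┃      ┃                                      ┃ 
   ┗━━━━━━┃                                      ┃ 
          ┃                                      ┃ 
          ┗━━━━━━━━━━━━━━━━━━━━━━━━━━━━━━━━━━━━━━┛ 
                                                   
                                                   
                                                   
                                                   
                                                   
                                                   
                                                   
                                                   


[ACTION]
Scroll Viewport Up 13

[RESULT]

                                                   
                                                   
   ┏━━━━━━━━━━━━━━━━━━━━━━━━━━━━━━━━━┓             
   ┃ FormWidget                      ┃             
   ┠─────────────────────────────────┨             
   ┃  Language:   ( ) English  (●) Sp┃             
   ┃> Company:    [                 ]┃             
   ┃  Prio┏━━━━━━━━━━━━━━━━━━━━━━━━━━━━━━━━━━━━━━┓ 
   ┃  Note┃ TabContainer                         ┃ 
   ┃  Stat┠──────────────────────────────────────┨ 
   ┃      ┃ handler.ts │ utils.js │[summary.txt] ┃ 
   ┃      ┃──────────────────────────────────────┃ 
   ┃      ┃The pipeline optimizes memory allocati┃ 
   ┃      ┃                                      ┃ 
   ┃      ┃                                      ┃ 
   ┃      ┃                                      ┃ 
   ┗━━━━━━┃                                      ┃ 
          ┃                                      ┃ 
          ┗━━━━━━━━━━━━━━━━━━━━━━━━━━━━━━━━━━━━━━┛ 
                                                   
                                                   


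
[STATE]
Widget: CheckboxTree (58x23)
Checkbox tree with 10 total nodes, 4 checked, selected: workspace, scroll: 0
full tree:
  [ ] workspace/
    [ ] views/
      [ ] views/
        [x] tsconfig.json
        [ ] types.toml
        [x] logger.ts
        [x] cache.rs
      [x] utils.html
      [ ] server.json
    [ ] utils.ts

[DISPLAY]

>[-] workspace/                                           
   [-] views/                                             
     [-] views/                                           
       [x] tsconfig.json                                  
       [ ] types.toml                                     
       [x] logger.ts                                      
       [x] cache.rs                                       
     [x] utils.html                                       
     [ ] server.json                                      
   [ ] utils.ts                                           
                                                          
                                                          
                                                          
                                                          
                                                          
                                                          
                                                          
                                                          
                                                          
                                                          
                                                          
                                                          
                                                          


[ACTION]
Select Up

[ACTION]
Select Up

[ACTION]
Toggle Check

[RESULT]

>[x] workspace/                                           
   [x] views/                                             
     [x] views/                                           
       [x] tsconfig.json                                  
       [x] types.toml                                     
       [x] logger.ts                                      
       [x] cache.rs                                       
     [x] utils.html                                       
     [x] server.json                                      
   [x] utils.ts                                           
                                                          
                                                          
                                                          
                                                          
                                                          
                                                          
                                                          
                                                          
                                                          
                                                          
                                                          
                                                          
                                                          


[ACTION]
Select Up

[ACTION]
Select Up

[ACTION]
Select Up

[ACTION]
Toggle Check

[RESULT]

>[ ] workspace/                                           
   [ ] views/                                             
     [ ] views/                                           
       [ ] tsconfig.json                                  
       [ ] types.toml                                     
       [ ] logger.ts                                      
       [ ] cache.rs                                       
     [ ] utils.html                                       
     [ ] server.json                                      
   [ ] utils.ts                                           
                                                          
                                                          
                                                          
                                                          
                                                          
                                                          
                                                          
                                                          
                                                          
                                                          
                                                          
                                                          
                                                          


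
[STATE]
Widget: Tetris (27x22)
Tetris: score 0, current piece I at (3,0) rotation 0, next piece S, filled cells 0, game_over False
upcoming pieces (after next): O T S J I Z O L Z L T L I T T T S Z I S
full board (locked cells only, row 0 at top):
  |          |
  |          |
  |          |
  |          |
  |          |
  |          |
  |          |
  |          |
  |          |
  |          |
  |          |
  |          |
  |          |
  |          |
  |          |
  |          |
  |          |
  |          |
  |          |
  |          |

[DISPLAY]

   ████   │Next:           
          │ ░░             
          │░░              
          │                
          │                
          │                
          │Score:          
          │0               
          │                
          │                
          │                
          │                
          │                
          │                
          │                
          │                
          │                
          │                
          │                
          │                
          │                
          │                


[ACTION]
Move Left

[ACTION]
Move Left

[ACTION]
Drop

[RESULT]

          │Next:           
 ████     │ ░░             
          │░░              
          │                
          │                
          │                
          │Score:          
          │0               
          │                
          │                
          │                
          │                
          │                
          │                
          │                
          │                
          │                
          │                
          │                
          │                
          │                
          │                


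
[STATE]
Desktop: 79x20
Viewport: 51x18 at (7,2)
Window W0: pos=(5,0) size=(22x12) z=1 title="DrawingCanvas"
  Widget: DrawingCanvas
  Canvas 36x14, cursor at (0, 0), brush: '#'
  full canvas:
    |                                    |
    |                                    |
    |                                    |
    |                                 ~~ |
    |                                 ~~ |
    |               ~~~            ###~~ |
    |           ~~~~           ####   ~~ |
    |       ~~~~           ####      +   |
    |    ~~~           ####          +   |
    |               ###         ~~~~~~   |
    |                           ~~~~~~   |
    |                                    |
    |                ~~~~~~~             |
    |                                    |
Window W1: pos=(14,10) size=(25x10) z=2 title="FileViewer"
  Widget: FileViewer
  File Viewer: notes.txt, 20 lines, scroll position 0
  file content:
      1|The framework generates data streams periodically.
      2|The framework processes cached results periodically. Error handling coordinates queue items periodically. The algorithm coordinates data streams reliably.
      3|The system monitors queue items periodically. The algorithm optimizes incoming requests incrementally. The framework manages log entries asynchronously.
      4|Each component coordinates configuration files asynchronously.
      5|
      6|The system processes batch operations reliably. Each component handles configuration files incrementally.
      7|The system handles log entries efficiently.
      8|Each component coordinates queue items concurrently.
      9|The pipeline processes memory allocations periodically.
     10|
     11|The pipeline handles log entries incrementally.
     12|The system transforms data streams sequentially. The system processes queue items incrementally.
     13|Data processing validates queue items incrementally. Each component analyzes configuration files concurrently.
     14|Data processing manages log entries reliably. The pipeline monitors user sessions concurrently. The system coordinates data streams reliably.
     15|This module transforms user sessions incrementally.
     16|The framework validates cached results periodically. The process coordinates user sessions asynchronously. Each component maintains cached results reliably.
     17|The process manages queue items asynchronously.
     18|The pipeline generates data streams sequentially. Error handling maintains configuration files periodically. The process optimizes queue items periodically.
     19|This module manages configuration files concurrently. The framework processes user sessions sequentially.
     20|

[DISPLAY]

───────────────────┨                               
                   ┃                               
                   ┃                               
                   ┃                               
                   ┃                               
                   ┃                               
              ~~~  ┃                               
          ~~~~     ┃                               
      ~┏━━━━━━━━━━━━━━━━━━━━━━━┓                   
━━━━━━━┃ FileViewer            ┃                   
       ┠───────────────────────┨                   
       ┃The framework generate▲┃                   
       ┃The framework processe█┃                   
       ┃The system monitors qu░┃                   
       ┃Each component coordin░┃                   
       ┃                      ░┃                   
       ┃The system processes b▼┃                   
       ┗━━━━━━━━━━━━━━━━━━━━━━━┛                   


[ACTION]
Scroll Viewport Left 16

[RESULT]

     ┠────────────────────┨                        
     ┃+                   ┃                        
     ┃                    ┃                        
     ┃                    ┃                        
     ┃                    ┃                        
     ┃                    ┃                        
     ┃               ~~~  ┃                        
     ┃           ~~~~     ┃                        
     ┃       ~┏━━━━━━━━━━━━━━━━━━━━━━━┓            
     ┗━━━━━━━━┃ FileViewer            ┃            
              ┠───────────────────────┨            
              ┃The framework generate▲┃            
              ┃The framework processe█┃            
              ┃The system monitors qu░┃            
              ┃Each component coordin░┃            
              ┃                      ░┃            
              ┃The system processes b▼┃            
              ┗━━━━━━━━━━━━━━━━━━━━━━━┛            


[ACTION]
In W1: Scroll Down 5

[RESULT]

     ┠────────────────────┨                        
     ┃+                   ┃                        
     ┃                    ┃                        
     ┃                    ┃                        
     ┃                    ┃                        
     ┃                    ┃                        
     ┃               ~~~  ┃                        
     ┃           ~~~~     ┃                        
     ┃       ~┏━━━━━━━━━━━━━━━━━━━━━━━┓            
     ┗━━━━━━━━┃ FileViewer            ┃            
              ┠───────────────────────┨            
              ┃The system processes b▲┃            
              ┃The system handles log░┃            
              ┃Each component coordin█┃            
              ┃The pipeline processes░┃            
              ┃                      ░┃            
              ┃The pipeline handles l▼┃            
              ┗━━━━━━━━━━━━━━━━━━━━━━━┛            


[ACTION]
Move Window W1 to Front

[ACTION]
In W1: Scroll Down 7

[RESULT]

     ┠────────────────────┨                        
     ┃+                   ┃                        
     ┃                    ┃                        
     ┃                    ┃                        
     ┃                    ┃                        
     ┃                    ┃                        
     ┃               ~~~  ┃                        
     ┃           ~~~~     ┃                        
     ┃       ~┏━━━━━━━━━━━━━━━━━━━━━━━┓            
     ┗━━━━━━━━┃ FileViewer            ┃            
              ┠───────────────────────┨            
              ┃Data processing valida▲┃            
              ┃Data processing manage░┃            
              ┃This module transforms░┃            
              ┃The framework validate░┃            
              ┃The process manages qu█┃            
              ┃The pipeline generates▼┃            
              ┗━━━━━━━━━━━━━━━━━━━━━━━┛            


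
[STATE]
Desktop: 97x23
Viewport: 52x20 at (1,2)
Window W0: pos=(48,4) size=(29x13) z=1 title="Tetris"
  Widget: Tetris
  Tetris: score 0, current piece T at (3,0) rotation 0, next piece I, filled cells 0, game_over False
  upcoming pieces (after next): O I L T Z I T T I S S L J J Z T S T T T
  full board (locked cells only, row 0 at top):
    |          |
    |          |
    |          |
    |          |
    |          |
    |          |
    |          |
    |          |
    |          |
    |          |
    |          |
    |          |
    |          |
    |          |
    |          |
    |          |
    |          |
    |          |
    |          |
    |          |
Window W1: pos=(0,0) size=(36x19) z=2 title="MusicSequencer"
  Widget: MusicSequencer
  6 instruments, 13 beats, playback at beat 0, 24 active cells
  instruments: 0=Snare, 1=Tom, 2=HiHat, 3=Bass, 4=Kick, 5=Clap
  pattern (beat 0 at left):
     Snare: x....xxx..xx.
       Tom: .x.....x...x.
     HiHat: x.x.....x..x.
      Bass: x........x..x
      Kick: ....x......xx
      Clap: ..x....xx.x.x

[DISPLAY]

──────────────────────────────────┨                 
      ▼123456789012               ┃                 
 Snare█····███··██·               ┃            ┏━━━━
   Tom·█·····█···█·               ┃            ┃ Tet
 HiHat█·█·····█··█·               ┃            ┠────
  Bass█········█··█               ┃            ┃    
  Kick····█······██               ┃            ┃    
  Clap··█····██·█·█               ┃            ┃    
                                  ┃            ┃    
                                  ┃            ┃    
                                  ┃            ┃    
                                  ┃            ┃    
                                  ┃            ┃    
                                  ┃            ┃    
                                  ┃            ┗━━━━
                                  ┃                 
━━━━━━━━━━━━━━━━━━━━━━━━━━━━━━━━━━┛                 
                                                    
                                                    
                                                    


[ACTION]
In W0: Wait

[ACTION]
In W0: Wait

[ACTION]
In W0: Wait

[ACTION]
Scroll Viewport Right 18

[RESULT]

────────────────┨                                   
2               ┃                                   
·               ┃            ┏━━━━━━━━━━━━━━━━━━━━━━
·               ┃            ┃ Tetris               
·               ┃            ┠──────────────────────
█               ┃            ┃          │Next:      
█               ┃            ┃          │████       
█               ┃            ┃          │           
                ┃            ┃          │           
                ┃            ┃          │           
                ┃            ┃          │           
                ┃            ┃          │Score:     
                ┃            ┃          │0          
                ┃            ┃          │           
                ┃            ┗━━━━━━━━━━━━━━━━━━━━━━
                ┃                                   
━━━━━━━━━━━━━━━━┛                                   
                                                    
                                                    
                                                    


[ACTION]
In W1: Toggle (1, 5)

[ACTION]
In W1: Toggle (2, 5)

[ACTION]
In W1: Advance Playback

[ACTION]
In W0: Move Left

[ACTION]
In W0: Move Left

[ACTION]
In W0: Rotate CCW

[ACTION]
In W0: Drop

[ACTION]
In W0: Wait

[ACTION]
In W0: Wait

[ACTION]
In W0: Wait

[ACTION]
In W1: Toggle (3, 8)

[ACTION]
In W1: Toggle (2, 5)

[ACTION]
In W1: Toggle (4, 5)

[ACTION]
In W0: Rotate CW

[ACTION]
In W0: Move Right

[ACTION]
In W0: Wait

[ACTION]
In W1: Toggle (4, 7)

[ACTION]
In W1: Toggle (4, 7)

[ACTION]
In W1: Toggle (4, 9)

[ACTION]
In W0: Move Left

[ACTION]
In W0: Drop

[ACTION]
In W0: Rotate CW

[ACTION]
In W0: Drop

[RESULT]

────────────────┨                                   
2               ┃                                   
·               ┃            ┏━━━━━━━━━━━━━━━━━━━━━━
·               ┃            ┃ Tetris               
·               ┃            ┠──────────────────────
█               ┃            ┃ ▒▒       │Next:      
█               ┃            ┃ ▒        │████       
█               ┃            ┃          │           
                ┃            ┃          │           
                ┃            ┃          │           
                ┃            ┃          │           
                ┃            ┃          │Score:     
                ┃            ┃          │0          
                ┃            ┃          │           
                ┃            ┗━━━━━━━━━━━━━━━━━━━━━━
                ┃                                   
━━━━━━━━━━━━━━━━┛                                   
                                                    
                                                    
                                                    


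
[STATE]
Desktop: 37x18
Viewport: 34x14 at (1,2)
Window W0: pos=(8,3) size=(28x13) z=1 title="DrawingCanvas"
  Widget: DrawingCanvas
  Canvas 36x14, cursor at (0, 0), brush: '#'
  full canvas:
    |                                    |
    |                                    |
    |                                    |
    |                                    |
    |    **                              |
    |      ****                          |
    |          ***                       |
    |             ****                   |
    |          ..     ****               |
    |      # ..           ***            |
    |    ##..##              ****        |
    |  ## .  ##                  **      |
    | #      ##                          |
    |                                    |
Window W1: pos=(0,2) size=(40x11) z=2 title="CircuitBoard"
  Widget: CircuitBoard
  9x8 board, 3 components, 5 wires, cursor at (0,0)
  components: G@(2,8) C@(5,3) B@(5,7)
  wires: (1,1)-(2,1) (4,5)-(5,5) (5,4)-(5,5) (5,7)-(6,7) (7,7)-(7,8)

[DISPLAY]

━━━━━━━━━━━━━━━━━━━━━━━━━━━━━━━━━━
 CircuitBoard                     
──────────────────────────────────
   0 1 2 3 4 5 6 7 8              
0  [.]                            
                                  
1       ·                         
        │                         
2       ·                         
                                  
━━━━━━━━━━━━━━━━━━━━━━━━━━━━━━━━━━
       ┃             ****         
       ┃          ..     ****     
       ┗━━━━━━━━━━━━━━━━━━━━━━━━━━


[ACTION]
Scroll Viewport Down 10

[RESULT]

──────────────────────────────────
   0 1 2 3 4 5 6 7 8              
0  [.]                            
                                  
1       ·                         
        │                         
2       ·                         
                                  
━━━━━━━━━━━━━━━━━━━━━━━━━━━━━━━━━━
       ┃             ****         
       ┃          ..     ****     
       ┗━━━━━━━━━━━━━━━━━━━━━━━━━━
                                  
                                  


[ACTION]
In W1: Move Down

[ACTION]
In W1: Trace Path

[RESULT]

──────────────────────────────────
   0 1 2 3 4 5 6 7 8              
0                                 
                                  
1  [.]  ·                         
        │                         
2       ·                         
                                  
━━━━━━━━━━━━━━━━━━━━━━━━━━━━━━━━━━
       ┃             ****         
       ┃          ..     ****     
       ┗━━━━━━━━━━━━━━━━━━━━━━━━━━
                                  
                                  


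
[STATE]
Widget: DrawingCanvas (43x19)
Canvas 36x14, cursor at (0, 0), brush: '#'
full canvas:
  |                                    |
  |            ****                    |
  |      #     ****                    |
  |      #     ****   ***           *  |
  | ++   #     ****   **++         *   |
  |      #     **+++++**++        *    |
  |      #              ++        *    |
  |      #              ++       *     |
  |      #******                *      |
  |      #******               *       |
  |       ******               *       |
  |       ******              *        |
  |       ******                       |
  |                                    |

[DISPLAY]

+                                          
            ****                           
      #     ****                           
      #     ****   ***           *         
 ++   #     ****   **++         *          
      #     **+++++**++        *           
      #              ++        *           
      #              ++       *            
      #******                *             
      #******               *              
       ******               *              
       ******              *               
       ******                              
                                           
                                           
                                           
                                           
                                           
                                           


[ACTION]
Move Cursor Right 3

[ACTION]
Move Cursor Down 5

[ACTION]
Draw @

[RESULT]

                                           
            ****                           
      #     ****                           
      #     ****   ***           *         
 ++   #     ****   **++         *          
   @  #     **+++++**++        *           
      #              ++        *           
      #              ++       *            
      #******                *             
      #******               *              
       ******               *              
       ******              *               
       ******                              
                                           
                                           
                                           
                                           
                                           
                                           


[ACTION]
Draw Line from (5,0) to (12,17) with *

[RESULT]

                                           
            ****                           
      #     ****                           
      #     ****   ***           *         
 ++   #     ****   **++         *          
** @  #     **+++++**++        *           
  **  #              ++        *           
    ***              ++       *            
      #******                *             
      #******               *              
       *******              *              
       ****** **           *               
       ******   **                         
                                           
                                           
                                           
                                           
                                           
                                           


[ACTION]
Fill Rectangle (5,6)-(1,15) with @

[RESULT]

                                           
      @@@@@@@@@@                           
      @@@@@@@@@@                           
      @@@@@@@@@@   ***           *         
 ++   @@@@@@@@@@   **++         *          
** @  @@@@@@@@@@+++**++        *           
  **  #              ++        *           
    ***              ++       *            
      #******                *             
      #******               *              
       *******              *              
       ****** **           *               
       ******   **                         
                                           
                                           
                                           
                                           
                                           
                                           


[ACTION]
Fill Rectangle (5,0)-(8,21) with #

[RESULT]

                                           
      @@@@@@@@@@                           
      @@@@@@@@@@                           
      @@@@@@@@@@   ***           *         
 ++   @@@@@@@@@@   **++         *          
######################+        *           
######################+        *           
######################+       *            
######################       *             
      #******               *              
       *******              *              
       ****** **           *               
       ******   **                         
                                           
                                           
                                           
                                           
                                           
                                           


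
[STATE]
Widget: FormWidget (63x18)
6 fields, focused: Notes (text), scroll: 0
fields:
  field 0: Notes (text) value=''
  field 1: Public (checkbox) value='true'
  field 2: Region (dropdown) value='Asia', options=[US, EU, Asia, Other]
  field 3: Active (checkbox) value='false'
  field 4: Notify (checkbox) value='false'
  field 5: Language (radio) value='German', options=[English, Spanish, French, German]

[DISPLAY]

> Notes:      [                                               ]
  Public:     [x]                                              
  Region:     [Asia                                          ▼]
  Active:     [ ]                                              
  Notify:     [ ]                                              
  Language:   ( ) English  ( ) Spanish  ( ) French  (●) German 
                                                               
                                                               
                                                               
                                                               
                                                               
                                                               
                                                               
                                                               
                                                               
                                                               
                                                               
                                                               


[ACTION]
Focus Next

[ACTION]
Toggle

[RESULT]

  Notes:      [                                               ]
> Public:     [ ]                                              
  Region:     [Asia                                          ▼]
  Active:     [ ]                                              
  Notify:     [ ]                                              
  Language:   ( ) English  ( ) Spanish  ( ) French  (●) German 
                                                               
                                                               
                                                               
                                                               
                                                               
                                                               
                                                               
                                                               
                                                               
                                                               
                                                               
                                                               


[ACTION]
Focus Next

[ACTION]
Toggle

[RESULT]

  Notes:      [                                               ]
  Public:     [ ]                                              
> Region:     [Asia                                          ▼]
  Active:     [ ]                                              
  Notify:     [ ]                                              
  Language:   ( ) English  ( ) Spanish  ( ) French  (●) German 
                                                               
                                                               
                                                               
                                                               
                                                               
                                                               
                                                               
                                                               
                                                               
                                                               
                                                               
                                                               
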